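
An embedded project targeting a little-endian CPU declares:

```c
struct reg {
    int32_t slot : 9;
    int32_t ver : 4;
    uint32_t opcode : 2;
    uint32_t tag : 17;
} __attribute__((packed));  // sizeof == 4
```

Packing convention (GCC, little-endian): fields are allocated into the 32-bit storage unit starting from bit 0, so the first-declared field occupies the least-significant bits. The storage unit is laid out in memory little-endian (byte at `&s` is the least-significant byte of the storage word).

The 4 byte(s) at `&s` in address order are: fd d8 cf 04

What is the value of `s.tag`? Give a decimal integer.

2463

[0]=0xfd [1]=0xd8 [2]=0xcf [3]=0x04 (little-endian) → word 0x04cfd8fd
slot:9 @ bit 0 → (0x04cfd8fd>>0)&0x1ff = 0xfd
ver:4 @ bit 9 → (0x04cfd8fd>>9)&0xf = 0xc
opcode:2 @ bit 13 → (0x04cfd8fd>>13)&0x3 = 0x2
tag:17 @ bit 15 → (0x04cfd8fd>>15)&0x1ffff = 0x99f  ←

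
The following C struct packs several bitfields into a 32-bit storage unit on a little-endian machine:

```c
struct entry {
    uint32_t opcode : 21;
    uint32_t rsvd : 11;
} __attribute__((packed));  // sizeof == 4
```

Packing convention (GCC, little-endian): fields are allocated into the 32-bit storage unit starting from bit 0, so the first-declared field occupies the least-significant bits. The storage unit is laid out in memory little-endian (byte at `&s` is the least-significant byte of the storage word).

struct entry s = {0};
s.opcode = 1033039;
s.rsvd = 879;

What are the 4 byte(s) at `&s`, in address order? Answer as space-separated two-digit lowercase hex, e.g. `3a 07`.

4f c3 ef 6d

[0+:21] opcode=1033039 & 0x1fffff = 0xfc34f; word=0x000fc34f
[21+:11] rsvd=879 & 0x7ff = 0x36f; word=0x6defc34f
word = 0x6defc34f → little-endian bytes:
  [0]=0x4f  [1]=0xc3  [2]=0xef  [3]=0x6d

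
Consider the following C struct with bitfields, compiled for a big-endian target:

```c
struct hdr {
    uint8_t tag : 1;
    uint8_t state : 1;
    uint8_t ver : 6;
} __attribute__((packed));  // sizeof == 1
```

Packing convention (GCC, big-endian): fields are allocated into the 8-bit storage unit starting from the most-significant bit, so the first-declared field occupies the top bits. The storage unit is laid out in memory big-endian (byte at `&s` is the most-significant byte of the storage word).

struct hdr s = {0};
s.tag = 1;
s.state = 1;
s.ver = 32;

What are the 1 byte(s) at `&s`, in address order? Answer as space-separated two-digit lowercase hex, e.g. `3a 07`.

e0

[7+:1] tag=1 & 0x1 = 0x1; word=0x80
[6+:1] state=1 & 0x1 = 0x1; word=0xc0
[0+:6] ver=32 & 0x3f = 0x20; word=0xe0
word = 0xe0 → big-endian bytes:
  [0]=0xe0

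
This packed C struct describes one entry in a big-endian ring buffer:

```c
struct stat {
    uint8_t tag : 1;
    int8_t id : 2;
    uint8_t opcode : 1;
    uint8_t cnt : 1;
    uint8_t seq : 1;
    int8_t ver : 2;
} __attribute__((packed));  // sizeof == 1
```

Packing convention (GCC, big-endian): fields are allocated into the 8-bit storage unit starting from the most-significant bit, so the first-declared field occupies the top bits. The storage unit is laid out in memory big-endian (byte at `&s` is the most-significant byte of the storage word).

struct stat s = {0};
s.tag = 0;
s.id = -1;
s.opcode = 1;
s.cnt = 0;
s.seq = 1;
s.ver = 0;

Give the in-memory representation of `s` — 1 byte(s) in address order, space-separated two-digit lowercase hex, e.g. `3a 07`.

74

tag (1b) val=0 bits=0x0 at bit 7: 0x00
id (2b) val=-1 bits=0x3 at bit 5: 0x60
opcode (1b) val=1 bits=0x1 at bit 4: 0x70
cnt (1b) val=0 bits=0x0 at bit 3: 0x70
seq (1b) val=1 bits=0x1 at bit 2: 0x74
ver (2b) val=0 bits=0x0 at bit 0: 0x74
word = 0x74 → big-endian bytes:
  [0]=0x74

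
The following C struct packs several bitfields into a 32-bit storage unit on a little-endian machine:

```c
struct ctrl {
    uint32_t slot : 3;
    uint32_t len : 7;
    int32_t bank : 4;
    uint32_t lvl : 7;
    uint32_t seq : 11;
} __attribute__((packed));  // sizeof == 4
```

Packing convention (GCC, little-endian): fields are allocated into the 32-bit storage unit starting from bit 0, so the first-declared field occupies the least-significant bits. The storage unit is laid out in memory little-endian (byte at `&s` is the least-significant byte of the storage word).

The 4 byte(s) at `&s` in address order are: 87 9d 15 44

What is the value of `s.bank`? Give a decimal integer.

7

[0]=0x87 [1]=0x9d [2]=0x15 [3]=0x44 (little-endian) → word 0x44159d87
slot [0+:3] = (word>>0) & 0x7 = 7
len [3+:7] = (word>>3) & 0x7f = 48
bank [10+:4] = (word>>10) & 0xf = 7  ←
lvl [14+:7] = (word>>14) & 0x7f = 86
seq [21+:11] = (word>>21) & 0x7ff = 544
bank signed 4b, MSB=0: value = 7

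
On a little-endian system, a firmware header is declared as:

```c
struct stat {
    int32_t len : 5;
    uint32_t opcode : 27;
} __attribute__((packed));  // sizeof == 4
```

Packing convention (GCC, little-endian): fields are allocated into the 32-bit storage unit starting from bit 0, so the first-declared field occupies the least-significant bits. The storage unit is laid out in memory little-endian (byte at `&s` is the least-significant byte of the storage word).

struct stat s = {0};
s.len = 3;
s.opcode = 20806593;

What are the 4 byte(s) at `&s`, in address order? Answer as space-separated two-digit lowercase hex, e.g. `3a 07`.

23 78 af 27

[0+:5] len=3 & 0x1f = 0x3; word=0x00000003
[5+:27] opcode=20806593 & 0x7ffffff = 0x13d7bc1; word=0x27af7823
word = 0x27af7823 → little-endian bytes:
  [0]=0x23  [1]=0x78  [2]=0xaf  [3]=0x27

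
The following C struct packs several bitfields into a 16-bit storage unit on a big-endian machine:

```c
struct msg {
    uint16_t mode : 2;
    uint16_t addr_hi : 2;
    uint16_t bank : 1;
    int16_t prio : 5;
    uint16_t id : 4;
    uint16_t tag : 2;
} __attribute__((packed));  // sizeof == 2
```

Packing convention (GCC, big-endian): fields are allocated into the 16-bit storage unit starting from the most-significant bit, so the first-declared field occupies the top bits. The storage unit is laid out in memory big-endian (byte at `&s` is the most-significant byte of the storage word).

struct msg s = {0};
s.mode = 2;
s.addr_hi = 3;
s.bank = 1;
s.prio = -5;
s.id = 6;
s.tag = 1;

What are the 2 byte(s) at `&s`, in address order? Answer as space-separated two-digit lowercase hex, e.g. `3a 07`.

be d9

[14+:2] mode=2 & 0x3 = 0x2; word=0x8000
[12+:2] addr_hi=3 & 0x3 = 0x3; word=0xb000
[11+:1] bank=1 & 0x1 = 0x1; word=0xb800
[6+:5] prio=-5 & 0x1f = 0x1b; word=0xbec0
[2+:4] id=6 & 0xf = 0x6; word=0xbed8
[0+:2] tag=1 & 0x3 = 0x1; word=0xbed9
word = 0xbed9 → big-endian bytes:
  [0]=0xbe  [1]=0xd9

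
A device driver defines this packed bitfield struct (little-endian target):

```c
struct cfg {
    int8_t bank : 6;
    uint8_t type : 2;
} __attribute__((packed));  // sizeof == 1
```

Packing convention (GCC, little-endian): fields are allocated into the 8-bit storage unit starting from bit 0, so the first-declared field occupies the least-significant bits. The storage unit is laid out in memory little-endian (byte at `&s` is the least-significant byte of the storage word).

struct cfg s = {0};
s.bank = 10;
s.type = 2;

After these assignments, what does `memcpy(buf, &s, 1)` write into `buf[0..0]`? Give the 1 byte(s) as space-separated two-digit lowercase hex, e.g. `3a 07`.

8a

bank (6b) val=10 bits=0xa at bit 0: 0x0a
type (2b) val=2 bits=0x2 at bit 6: 0x8a
word = 0x8a → little-endian bytes:
  [0]=0x8a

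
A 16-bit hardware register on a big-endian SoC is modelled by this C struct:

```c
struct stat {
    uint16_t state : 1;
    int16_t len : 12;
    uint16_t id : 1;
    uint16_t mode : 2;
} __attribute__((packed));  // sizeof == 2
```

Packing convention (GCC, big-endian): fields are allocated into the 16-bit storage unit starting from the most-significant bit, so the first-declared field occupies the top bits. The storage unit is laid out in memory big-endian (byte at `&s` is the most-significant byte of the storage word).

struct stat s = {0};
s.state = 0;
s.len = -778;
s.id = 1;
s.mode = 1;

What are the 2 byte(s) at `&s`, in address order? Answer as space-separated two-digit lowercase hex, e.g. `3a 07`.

67 b5

[15+:1] state=0 & 0x1 = 0x0; word=0x0000
[3+:12] len=-778 & 0xfff = 0xcf6; word=0x67b0
[2+:1] id=1 & 0x1 = 0x1; word=0x67b4
[0+:2] mode=1 & 0x3 = 0x1; word=0x67b5
word = 0x67b5 → big-endian bytes:
  [0]=0x67  [1]=0xb5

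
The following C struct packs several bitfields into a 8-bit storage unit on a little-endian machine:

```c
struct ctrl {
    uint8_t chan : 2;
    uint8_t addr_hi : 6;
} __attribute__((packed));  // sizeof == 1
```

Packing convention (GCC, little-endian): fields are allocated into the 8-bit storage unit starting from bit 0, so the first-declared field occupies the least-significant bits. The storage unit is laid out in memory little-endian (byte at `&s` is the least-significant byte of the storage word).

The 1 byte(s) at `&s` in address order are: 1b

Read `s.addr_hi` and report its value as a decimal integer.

[0]=0x1b (little-endian) → word 0x1b
chan [0+:2] = (word>>0) & 0x3 = 3
addr_hi [2+:6] = (word>>2) & 0x3f = 6  ←

6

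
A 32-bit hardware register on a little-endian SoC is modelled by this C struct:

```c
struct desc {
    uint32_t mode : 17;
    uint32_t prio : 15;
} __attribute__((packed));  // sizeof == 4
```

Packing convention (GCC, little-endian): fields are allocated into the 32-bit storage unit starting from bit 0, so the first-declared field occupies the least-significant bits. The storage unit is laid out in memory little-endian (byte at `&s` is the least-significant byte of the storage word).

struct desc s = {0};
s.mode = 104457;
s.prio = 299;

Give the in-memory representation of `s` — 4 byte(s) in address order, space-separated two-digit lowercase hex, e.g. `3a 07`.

mode (17b) val=104457 bits=0x19809 at bit 0: 0x00019809
prio (15b) val=299 bits=0x12b at bit 17: 0x02579809
word = 0x02579809 → little-endian bytes:
  [0]=0x09  [1]=0x98  [2]=0x57  [3]=0x02

09 98 57 02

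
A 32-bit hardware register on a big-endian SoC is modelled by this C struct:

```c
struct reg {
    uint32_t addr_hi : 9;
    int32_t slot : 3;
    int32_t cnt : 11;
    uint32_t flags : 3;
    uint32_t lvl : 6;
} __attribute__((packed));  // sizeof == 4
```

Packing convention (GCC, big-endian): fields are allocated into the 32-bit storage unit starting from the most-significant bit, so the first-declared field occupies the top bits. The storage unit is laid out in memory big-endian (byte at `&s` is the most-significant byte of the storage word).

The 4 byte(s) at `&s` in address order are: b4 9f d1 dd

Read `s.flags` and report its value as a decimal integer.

[0]=0xb4 [1]=0x9f [2]=0xd1 [3]=0xdd (big-endian) → word 0xb49fd1dd
addr_hi:9 @ bit 23 → (0xb49fd1dd>>23)&0x1ff = 0x169
slot:3 @ bit 20 → (0xb49fd1dd>>20)&0x7 = 0x1
cnt:11 @ bit 9 → (0xb49fd1dd>>9)&0x7ff = 0x7e8
flags:3 @ bit 6 → (0xb49fd1dd>>6)&0x7 = 0x7  ←
lvl:6 @ bit 0 → (0xb49fd1dd>>0)&0x3f = 0x1d

7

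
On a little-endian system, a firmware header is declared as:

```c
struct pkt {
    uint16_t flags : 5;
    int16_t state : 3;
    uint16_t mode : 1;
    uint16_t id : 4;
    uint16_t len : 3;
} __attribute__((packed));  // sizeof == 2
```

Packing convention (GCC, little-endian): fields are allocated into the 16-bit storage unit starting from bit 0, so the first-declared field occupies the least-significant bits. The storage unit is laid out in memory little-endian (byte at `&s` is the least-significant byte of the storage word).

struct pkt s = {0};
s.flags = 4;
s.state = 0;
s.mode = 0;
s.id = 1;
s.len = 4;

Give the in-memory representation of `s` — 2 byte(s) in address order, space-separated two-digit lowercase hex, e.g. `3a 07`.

04 82

flags (5b) val=4 bits=0x4 at bit 0: 0x0004
state (3b) val=0 bits=0x0 at bit 5: 0x0004
mode (1b) val=0 bits=0x0 at bit 8: 0x0004
id (4b) val=1 bits=0x1 at bit 9: 0x0204
len (3b) val=4 bits=0x4 at bit 13: 0x8204
word = 0x8204 → little-endian bytes:
  [0]=0x04  [1]=0x82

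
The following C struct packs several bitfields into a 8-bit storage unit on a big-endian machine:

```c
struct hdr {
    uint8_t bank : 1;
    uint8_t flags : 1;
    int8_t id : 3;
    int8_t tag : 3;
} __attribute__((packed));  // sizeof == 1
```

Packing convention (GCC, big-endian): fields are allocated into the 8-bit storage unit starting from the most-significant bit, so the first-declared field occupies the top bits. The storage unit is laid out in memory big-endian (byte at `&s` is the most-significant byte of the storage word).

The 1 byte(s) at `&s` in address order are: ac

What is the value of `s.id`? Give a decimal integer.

[0]=0xac (big-endian) → word 0xac
bank [7+:1] = (word>>7) & 0x1 = 1
flags [6+:1] = (word>>6) & 0x1 = 0
id [3+:3] = (word>>3) & 0x7 = 5  ←
tag [0+:3] = (word>>0) & 0x7 = 4
id signed 3b, MSB=1: 5 - 8 = -3

-3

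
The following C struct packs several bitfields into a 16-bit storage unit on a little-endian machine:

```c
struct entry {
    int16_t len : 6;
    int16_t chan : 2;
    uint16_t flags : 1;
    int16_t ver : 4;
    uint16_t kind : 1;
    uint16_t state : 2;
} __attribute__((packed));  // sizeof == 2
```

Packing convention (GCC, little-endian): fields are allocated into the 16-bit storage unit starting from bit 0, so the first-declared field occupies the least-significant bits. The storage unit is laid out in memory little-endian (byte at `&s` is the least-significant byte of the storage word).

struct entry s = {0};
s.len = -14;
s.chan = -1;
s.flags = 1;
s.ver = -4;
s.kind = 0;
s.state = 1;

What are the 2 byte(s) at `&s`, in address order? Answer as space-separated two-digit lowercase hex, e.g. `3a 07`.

f2 59

len (6b) val=-14 bits=0x32 at bit 0: 0x0032
chan (2b) val=-1 bits=0x3 at bit 6: 0x00f2
flags (1b) val=1 bits=0x1 at bit 8: 0x01f2
ver (4b) val=-4 bits=0xc at bit 9: 0x19f2
kind (1b) val=0 bits=0x0 at bit 13: 0x19f2
state (2b) val=1 bits=0x1 at bit 14: 0x59f2
word = 0x59f2 → little-endian bytes:
  [0]=0xf2  [1]=0x59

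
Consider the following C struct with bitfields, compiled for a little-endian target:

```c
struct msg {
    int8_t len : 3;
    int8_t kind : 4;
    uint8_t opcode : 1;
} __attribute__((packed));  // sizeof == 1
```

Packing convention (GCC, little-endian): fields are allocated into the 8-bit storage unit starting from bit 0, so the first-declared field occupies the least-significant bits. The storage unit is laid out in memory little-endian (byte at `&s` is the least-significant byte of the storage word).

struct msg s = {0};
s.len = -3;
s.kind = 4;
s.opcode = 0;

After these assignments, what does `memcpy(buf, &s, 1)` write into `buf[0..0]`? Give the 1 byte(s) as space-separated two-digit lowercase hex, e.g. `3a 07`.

[0+:3] len=-3 & 0x7 = 0x5; word=0x05
[3+:4] kind=4 & 0xf = 0x4; word=0x25
[7+:1] opcode=0 & 0x1 = 0x0; word=0x25
word = 0x25 → little-endian bytes:
  [0]=0x25

25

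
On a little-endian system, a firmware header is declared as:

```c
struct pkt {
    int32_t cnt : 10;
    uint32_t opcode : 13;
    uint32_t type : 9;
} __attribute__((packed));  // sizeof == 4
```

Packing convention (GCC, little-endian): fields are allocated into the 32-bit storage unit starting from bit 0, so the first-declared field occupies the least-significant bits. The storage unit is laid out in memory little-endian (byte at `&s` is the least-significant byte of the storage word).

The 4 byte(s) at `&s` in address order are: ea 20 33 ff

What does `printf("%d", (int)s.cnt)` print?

[0]=0xea [1]=0x20 [2]=0x33 [3]=0xff (little-endian) → word 0xff3320ea
cnt:10 @ bit 0 → (0xff3320ea>>0)&0x3ff = 0xea  ←
opcode:13 @ bit 10 → (0xff3320ea>>10)&0x1fff = 0xcc8
type:9 @ bit 23 → (0xff3320ea>>23)&0x1ff = 0x1fe
cnt signed 10b, MSB=0: value = 234

234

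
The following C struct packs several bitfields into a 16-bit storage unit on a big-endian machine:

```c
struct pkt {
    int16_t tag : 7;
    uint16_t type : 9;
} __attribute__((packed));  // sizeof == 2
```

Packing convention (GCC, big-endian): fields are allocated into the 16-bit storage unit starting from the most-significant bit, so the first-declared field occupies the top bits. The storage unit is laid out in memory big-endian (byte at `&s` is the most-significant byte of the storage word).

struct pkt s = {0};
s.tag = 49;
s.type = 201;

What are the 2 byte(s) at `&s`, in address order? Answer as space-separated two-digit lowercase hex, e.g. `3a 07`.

tag:7 = 49 → 0x31 << 9 → word 0x6200
type:9 = 201 → 0xc9 << 0 → word 0x62c9
word = 0x62c9 → big-endian bytes:
  [0]=0x62  [1]=0xc9

62 c9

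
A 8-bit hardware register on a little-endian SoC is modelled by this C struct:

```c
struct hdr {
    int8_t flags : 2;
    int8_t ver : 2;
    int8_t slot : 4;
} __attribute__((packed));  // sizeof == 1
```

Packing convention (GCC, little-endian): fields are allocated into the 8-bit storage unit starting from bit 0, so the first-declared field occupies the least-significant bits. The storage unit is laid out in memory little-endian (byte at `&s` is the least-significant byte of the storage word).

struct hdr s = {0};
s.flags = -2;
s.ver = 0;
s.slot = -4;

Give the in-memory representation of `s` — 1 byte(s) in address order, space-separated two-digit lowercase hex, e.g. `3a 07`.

flags (2b) val=-2 bits=0x2 at bit 0: 0x02
ver (2b) val=0 bits=0x0 at bit 2: 0x02
slot (4b) val=-4 bits=0xc at bit 4: 0xc2
word = 0xc2 → little-endian bytes:
  [0]=0xc2

c2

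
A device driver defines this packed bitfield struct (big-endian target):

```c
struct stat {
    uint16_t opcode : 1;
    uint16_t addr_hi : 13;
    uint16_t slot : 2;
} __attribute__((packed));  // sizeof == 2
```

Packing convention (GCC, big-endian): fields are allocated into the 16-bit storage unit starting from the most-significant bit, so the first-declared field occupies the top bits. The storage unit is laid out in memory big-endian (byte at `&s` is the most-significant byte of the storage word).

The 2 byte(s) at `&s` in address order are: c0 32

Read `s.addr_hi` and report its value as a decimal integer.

4108

[0]=0xc0 [1]=0x32 (big-endian) → word 0xc032
opcode [15+:1] = (word>>15) & 0x1 = 1
addr_hi [2+:13] = (word>>2) & 0x1fff = 4108  ←
slot [0+:2] = (word>>0) & 0x3 = 2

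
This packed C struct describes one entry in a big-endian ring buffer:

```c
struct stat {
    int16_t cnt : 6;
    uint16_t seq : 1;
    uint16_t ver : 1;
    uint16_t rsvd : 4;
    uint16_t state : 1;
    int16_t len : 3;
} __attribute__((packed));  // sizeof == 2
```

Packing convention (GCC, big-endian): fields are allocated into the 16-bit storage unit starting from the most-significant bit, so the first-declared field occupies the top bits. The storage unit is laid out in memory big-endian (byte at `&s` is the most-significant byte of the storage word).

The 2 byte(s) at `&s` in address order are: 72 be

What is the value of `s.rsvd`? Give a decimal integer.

11

[0]=0x72 [1]=0xbe (big-endian) → word 0x72be
cnt:6 @ bit 10 → (0x72be>>10)&0x3f = 0x1c
seq:1 @ bit 9 → (0x72be>>9)&0x1 = 0x1
ver:1 @ bit 8 → (0x72be>>8)&0x1 = 0x0
rsvd:4 @ bit 4 → (0x72be>>4)&0xf = 0xb  ←
state:1 @ bit 3 → (0x72be>>3)&0x1 = 0x1
len:3 @ bit 0 → (0x72be>>0)&0x7 = 0x6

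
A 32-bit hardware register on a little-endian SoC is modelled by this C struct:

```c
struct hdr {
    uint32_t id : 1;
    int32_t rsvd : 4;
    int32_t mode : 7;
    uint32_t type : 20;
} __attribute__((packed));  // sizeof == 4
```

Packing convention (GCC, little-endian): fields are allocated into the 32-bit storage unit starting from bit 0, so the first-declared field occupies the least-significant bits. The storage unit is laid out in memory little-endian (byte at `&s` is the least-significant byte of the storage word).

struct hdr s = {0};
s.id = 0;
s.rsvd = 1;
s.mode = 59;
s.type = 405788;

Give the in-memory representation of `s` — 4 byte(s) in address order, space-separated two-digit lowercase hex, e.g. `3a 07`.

id (1b) val=0 bits=0x0 at bit 0: 0x00000000
rsvd (4b) val=1 bits=0x1 at bit 1: 0x00000002
mode (7b) val=59 bits=0x3b at bit 5: 0x00000762
type (20b) val=405788 bits=0x6311c at bit 12: 0x6311c762
word = 0x6311c762 → little-endian bytes:
  [0]=0x62  [1]=0xc7  [2]=0x11  [3]=0x63

62 c7 11 63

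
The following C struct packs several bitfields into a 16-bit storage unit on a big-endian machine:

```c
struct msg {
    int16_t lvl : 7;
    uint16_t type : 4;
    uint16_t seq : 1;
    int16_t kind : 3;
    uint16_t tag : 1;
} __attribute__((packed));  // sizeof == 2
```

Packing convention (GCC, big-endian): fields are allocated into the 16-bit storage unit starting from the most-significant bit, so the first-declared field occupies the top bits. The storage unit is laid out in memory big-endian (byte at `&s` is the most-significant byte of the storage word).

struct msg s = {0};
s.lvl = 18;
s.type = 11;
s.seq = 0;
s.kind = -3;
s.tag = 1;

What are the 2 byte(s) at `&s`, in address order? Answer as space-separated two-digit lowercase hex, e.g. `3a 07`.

25 6b

lvl:7 = 18 → 0x12 << 9 → word 0x2400
type:4 = 11 → 0xb << 5 → word 0x2560
seq:1 = 0 → 0x0 << 4 → word 0x2560
kind:3 = -3 → 0x5 << 1 → word 0x256a
tag:1 = 1 → 0x1 << 0 → word 0x256b
word = 0x256b → big-endian bytes:
  [0]=0x25  [1]=0x6b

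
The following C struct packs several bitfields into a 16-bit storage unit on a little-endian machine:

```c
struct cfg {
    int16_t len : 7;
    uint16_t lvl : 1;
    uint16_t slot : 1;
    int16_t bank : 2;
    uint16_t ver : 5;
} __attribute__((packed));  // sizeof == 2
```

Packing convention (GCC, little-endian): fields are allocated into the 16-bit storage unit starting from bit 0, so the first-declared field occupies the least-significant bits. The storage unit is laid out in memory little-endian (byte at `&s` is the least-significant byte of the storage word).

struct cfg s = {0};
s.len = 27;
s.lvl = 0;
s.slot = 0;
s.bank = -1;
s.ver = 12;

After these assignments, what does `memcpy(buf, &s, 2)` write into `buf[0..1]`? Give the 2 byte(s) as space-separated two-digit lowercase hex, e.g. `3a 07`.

len:7 = 27 → 0x1b << 0 → word 0x001b
lvl:1 = 0 → 0x0 << 7 → word 0x001b
slot:1 = 0 → 0x0 << 8 → word 0x001b
bank:2 = -1 → 0x3 << 9 → word 0x061b
ver:5 = 12 → 0xc << 11 → word 0x661b
word = 0x661b → little-endian bytes:
  [0]=0x1b  [1]=0x66

1b 66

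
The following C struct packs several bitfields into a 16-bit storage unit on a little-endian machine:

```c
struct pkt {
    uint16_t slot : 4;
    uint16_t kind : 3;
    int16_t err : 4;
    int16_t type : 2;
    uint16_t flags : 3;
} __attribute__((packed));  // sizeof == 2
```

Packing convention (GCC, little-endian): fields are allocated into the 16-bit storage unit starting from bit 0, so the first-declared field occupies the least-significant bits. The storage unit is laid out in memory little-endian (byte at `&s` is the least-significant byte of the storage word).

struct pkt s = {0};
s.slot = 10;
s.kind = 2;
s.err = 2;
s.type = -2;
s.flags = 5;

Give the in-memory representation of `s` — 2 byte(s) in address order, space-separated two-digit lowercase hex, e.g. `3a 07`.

slot (4b) val=10 bits=0xa at bit 0: 0x000a
kind (3b) val=2 bits=0x2 at bit 4: 0x002a
err (4b) val=2 bits=0x2 at bit 7: 0x012a
type (2b) val=-2 bits=0x2 at bit 11: 0x112a
flags (3b) val=5 bits=0x5 at bit 13: 0xb12a
word = 0xb12a → little-endian bytes:
  [0]=0x2a  [1]=0xb1

2a b1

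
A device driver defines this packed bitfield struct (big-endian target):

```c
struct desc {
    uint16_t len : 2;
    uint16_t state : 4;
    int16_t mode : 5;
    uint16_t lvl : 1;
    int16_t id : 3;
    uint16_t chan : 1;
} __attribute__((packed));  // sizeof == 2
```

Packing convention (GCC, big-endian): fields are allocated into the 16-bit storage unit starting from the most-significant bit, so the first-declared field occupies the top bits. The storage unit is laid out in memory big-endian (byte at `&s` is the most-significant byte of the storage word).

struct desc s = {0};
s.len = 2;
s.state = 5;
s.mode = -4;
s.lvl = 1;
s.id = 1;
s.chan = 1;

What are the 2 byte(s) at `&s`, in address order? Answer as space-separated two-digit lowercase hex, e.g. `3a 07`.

len (2b) val=2 bits=0x2 at bit 14: 0x8000
state (4b) val=5 bits=0x5 at bit 10: 0x9400
mode (5b) val=-4 bits=0x1c at bit 5: 0x9780
lvl (1b) val=1 bits=0x1 at bit 4: 0x9790
id (3b) val=1 bits=0x1 at bit 1: 0x9792
chan (1b) val=1 bits=0x1 at bit 0: 0x9793
word = 0x9793 → big-endian bytes:
  [0]=0x97  [1]=0x93

97 93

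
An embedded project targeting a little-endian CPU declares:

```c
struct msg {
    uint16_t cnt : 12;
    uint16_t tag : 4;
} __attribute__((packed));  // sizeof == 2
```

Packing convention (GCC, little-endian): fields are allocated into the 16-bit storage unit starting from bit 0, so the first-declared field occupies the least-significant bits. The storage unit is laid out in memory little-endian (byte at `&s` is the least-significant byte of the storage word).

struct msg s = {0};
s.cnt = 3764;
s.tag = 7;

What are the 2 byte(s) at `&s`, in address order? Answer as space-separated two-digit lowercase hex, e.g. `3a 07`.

cnt:12 = 3764 → 0xeb4 << 0 → word 0x0eb4
tag:4 = 7 → 0x7 << 12 → word 0x7eb4
word = 0x7eb4 → little-endian bytes:
  [0]=0xb4  [1]=0x7e

b4 7e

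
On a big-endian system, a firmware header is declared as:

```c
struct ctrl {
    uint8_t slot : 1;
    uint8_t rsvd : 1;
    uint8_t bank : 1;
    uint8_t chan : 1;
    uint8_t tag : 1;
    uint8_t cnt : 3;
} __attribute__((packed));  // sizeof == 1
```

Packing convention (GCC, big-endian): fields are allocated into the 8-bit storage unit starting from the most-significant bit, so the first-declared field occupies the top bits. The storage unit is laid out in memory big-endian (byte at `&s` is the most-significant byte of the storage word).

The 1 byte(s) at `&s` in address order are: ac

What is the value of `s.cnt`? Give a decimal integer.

[0]=0xac (big-endian) → word 0xac
slot [7+:1] = (word>>7) & 0x1 = 1
rsvd [6+:1] = (word>>6) & 0x1 = 0
bank [5+:1] = (word>>5) & 0x1 = 1
chan [4+:1] = (word>>4) & 0x1 = 0
tag [3+:1] = (word>>3) & 0x1 = 1
cnt [0+:3] = (word>>0) & 0x7 = 4  ←

4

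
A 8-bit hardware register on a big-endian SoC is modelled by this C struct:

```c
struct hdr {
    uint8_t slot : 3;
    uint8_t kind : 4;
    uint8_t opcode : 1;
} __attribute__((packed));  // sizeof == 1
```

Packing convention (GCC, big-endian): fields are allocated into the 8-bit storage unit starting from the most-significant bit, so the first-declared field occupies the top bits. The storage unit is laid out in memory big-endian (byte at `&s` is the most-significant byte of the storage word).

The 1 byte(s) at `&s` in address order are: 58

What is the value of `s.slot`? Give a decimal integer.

2

[0]=0x58 (big-endian) → word 0x58
slot:3 @ bit 5 → (0x58>>5)&0x7 = 0x2  ←
kind:4 @ bit 1 → (0x58>>1)&0xf = 0xc
opcode:1 @ bit 0 → (0x58>>0)&0x1 = 0x0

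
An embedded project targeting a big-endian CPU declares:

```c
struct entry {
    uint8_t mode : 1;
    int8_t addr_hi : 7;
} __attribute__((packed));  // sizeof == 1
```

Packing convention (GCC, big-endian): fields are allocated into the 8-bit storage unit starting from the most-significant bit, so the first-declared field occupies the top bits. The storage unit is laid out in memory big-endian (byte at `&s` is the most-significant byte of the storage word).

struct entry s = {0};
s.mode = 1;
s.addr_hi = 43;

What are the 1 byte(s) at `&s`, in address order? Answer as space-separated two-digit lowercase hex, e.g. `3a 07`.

ab

mode:1 = 1 → 0x1 << 7 → word 0x80
addr_hi:7 = 43 → 0x2b << 0 → word 0xab
word = 0xab → big-endian bytes:
  [0]=0xab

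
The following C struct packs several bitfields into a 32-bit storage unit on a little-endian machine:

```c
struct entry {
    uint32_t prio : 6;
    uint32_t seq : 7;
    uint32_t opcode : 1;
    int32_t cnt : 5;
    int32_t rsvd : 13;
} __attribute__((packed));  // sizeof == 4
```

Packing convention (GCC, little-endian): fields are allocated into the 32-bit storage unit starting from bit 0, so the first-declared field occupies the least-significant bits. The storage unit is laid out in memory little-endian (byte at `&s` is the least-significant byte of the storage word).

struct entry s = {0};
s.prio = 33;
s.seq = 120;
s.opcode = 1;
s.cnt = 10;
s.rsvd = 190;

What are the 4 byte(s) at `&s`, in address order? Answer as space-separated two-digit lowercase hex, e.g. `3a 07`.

[0+:6] prio=33 & 0x3f = 0x21; word=0x00000021
[6+:7] seq=120 & 0x7f = 0x78; word=0x00001e21
[13+:1] opcode=1 & 0x1 = 0x1; word=0x00003e21
[14+:5] cnt=10 & 0x1f = 0xa; word=0x0002be21
[19+:13] rsvd=190 & 0x1fff = 0xbe; word=0x05f2be21
word = 0x05f2be21 → little-endian bytes:
  [0]=0x21  [1]=0xbe  [2]=0xf2  [3]=0x05

21 be f2 05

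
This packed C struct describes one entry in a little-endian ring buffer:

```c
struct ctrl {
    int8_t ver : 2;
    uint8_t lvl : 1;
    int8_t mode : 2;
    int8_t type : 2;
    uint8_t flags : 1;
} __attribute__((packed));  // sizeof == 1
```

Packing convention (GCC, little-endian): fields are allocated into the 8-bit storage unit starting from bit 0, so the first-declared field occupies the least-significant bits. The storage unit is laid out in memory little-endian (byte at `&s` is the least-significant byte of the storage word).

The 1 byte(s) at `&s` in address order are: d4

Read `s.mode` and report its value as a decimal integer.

[0]=0xd4 (little-endian) → word 0xd4
ver [0+:2] = (word>>0) & 0x3 = 0
lvl [2+:1] = (word>>2) & 0x1 = 1
mode [3+:2] = (word>>3) & 0x3 = 2  ←
type [5+:2] = (word>>5) & 0x3 = 2
flags [7+:1] = (word>>7) & 0x1 = 1
mode signed 2b, MSB=1: 2 - 4 = -2

-2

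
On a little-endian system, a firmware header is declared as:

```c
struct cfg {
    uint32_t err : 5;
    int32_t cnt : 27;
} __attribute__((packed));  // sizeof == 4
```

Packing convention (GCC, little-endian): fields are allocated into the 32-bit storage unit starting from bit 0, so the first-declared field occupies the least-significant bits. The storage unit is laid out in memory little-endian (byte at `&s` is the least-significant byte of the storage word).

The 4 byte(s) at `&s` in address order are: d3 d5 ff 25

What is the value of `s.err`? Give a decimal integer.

[0]=0xd3 [1]=0xd5 [2]=0xff [3]=0x25 (little-endian) → word 0x25ffd5d3
err [0+:5] = (word>>0) & 0x1f = 19  ←
cnt [5+:27] = (word>>5) & 0x7ffffff = 19922606

19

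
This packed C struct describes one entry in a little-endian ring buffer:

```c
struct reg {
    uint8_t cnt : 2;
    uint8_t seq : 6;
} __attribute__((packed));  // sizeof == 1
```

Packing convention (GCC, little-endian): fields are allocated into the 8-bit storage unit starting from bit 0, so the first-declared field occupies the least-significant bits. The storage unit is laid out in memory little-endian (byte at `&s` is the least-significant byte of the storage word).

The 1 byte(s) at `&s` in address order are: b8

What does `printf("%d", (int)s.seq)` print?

46

[0]=0xb8 (little-endian) → word 0xb8
cnt [0+:2] = (word>>0) & 0x3 = 0
seq [2+:6] = (word>>2) & 0x3f = 46  ←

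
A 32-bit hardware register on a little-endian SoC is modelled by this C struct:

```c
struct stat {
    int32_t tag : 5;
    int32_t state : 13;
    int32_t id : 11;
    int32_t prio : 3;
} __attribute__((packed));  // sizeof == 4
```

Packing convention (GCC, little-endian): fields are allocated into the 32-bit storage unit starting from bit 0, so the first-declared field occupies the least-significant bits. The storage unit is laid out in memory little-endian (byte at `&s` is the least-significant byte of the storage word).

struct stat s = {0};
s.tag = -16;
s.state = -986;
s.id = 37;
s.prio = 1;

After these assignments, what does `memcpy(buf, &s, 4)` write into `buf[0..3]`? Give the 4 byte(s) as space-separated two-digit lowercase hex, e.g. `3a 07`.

d0 84 97 20

tag:5 = -16 → 0x10 << 0 → word 0x00000010
state:13 = -986 → 0x1c26 << 5 → word 0x000384d0
id:11 = 37 → 0x25 << 18 → word 0x009784d0
prio:3 = 1 → 0x1 << 29 → word 0x209784d0
word = 0x209784d0 → little-endian bytes:
  [0]=0xd0  [1]=0x84  [2]=0x97  [3]=0x20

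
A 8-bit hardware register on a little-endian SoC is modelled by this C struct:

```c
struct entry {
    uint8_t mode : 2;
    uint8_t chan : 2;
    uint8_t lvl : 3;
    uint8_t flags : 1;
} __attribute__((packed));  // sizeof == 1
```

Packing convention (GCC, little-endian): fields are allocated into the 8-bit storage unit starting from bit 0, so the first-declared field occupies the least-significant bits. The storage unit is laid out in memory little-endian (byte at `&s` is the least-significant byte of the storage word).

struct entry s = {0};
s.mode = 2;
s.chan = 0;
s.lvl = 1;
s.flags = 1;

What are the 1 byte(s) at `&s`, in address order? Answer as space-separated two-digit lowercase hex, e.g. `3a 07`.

mode:2 = 2 → 0x2 << 0 → word 0x02
chan:2 = 0 → 0x0 << 2 → word 0x02
lvl:3 = 1 → 0x1 << 4 → word 0x12
flags:1 = 1 → 0x1 << 7 → word 0x92
word = 0x92 → little-endian bytes:
  [0]=0x92

92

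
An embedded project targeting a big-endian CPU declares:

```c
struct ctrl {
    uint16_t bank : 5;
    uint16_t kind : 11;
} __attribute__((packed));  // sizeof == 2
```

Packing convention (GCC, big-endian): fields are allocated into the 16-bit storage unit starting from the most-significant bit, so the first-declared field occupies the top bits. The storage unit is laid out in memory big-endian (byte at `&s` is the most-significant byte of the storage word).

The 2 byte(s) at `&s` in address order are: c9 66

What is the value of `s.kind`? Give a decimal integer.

358

[0]=0xc9 [1]=0x66 (big-endian) → word 0xc966
bank [11+:5] = (word>>11) & 0x1f = 25
kind [0+:11] = (word>>0) & 0x7ff = 358  ←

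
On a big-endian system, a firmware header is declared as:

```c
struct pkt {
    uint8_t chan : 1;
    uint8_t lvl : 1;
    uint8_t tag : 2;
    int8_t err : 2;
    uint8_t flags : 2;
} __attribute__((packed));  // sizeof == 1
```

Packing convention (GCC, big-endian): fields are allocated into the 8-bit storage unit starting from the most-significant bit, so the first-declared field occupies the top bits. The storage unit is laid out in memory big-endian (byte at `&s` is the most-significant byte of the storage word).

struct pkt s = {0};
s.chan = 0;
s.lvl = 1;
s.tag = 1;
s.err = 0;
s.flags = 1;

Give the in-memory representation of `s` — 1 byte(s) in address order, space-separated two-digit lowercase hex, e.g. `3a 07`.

[7+:1] chan=0 & 0x1 = 0x0; word=0x00
[6+:1] lvl=1 & 0x1 = 0x1; word=0x40
[4+:2] tag=1 & 0x3 = 0x1; word=0x50
[2+:2] err=0 & 0x3 = 0x0; word=0x50
[0+:2] flags=1 & 0x3 = 0x1; word=0x51
word = 0x51 → big-endian bytes:
  [0]=0x51

51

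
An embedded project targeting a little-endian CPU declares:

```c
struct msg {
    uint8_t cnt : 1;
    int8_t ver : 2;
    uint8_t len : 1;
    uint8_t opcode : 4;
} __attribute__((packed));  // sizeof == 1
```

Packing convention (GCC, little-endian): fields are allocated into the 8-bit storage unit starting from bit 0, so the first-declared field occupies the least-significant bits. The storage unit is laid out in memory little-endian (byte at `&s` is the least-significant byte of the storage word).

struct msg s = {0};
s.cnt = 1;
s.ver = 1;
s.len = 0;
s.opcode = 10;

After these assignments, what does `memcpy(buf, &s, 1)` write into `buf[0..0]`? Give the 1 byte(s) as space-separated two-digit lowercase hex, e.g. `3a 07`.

cnt:1 = 1 → 0x1 << 0 → word 0x01
ver:2 = 1 → 0x1 << 1 → word 0x03
len:1 = 0 → 0x0 << 3 → word 0x03
opcode:4 = 10 → 0xa << 4 → word 0xa3
word = 0xa3 → little-endian bytes:
  [0]=0xa3

a3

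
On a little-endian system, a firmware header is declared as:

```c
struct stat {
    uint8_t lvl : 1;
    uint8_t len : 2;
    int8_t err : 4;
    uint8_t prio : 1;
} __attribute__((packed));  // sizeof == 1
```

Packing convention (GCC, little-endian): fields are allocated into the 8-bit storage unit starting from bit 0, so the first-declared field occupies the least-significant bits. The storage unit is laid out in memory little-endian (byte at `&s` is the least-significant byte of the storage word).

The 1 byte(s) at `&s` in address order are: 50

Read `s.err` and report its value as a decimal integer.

[0]=0x50 (little-endian) → word 0x50
lvl [0+:1] = (word>>0) & 0x1 = 0
len [1+:2] = (word>>1) & 0x3 = 0
err [3+:4] = (word>>3) & 0xf = 10  ←
prio [7+:1] = (word>>7) & 0x1 = 0
err signed 4b, MSB=1: 10 - 16 = -6

-6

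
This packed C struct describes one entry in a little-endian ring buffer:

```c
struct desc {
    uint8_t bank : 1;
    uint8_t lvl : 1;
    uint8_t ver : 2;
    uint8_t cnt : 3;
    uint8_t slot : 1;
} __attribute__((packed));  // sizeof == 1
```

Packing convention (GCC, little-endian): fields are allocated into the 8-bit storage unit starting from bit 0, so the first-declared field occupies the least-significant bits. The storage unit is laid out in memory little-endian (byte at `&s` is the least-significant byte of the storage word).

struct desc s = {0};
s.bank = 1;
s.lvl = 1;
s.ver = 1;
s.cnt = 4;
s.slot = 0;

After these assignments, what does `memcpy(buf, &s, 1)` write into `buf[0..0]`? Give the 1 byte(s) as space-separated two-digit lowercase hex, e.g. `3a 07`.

47

bank:1 = 1 → 0x1 << 0 → word 0x01
lvl:1 = 1 → 0x1 << 1 → word 0x03
ver:2 = 1 → 0x1 << 2 → word 0x07
cnt:3 = 4 → 0x4 << 4 → word 0x47
slot:1 = 0 → 0x0 << 7 → word 0x47
word = 0x47 → little-endian bytes:
  [0]=0x47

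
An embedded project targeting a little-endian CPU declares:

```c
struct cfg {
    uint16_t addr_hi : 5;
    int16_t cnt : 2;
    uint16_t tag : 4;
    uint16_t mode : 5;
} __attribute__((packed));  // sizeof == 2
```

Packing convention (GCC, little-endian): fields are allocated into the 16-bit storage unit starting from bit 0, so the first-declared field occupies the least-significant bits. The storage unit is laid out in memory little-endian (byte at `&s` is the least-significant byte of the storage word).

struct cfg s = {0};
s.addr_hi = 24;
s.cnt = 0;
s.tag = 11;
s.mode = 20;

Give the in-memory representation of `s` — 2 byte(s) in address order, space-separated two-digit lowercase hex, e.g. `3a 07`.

98 a5

addr_hi (5b) val=24 bits=0x18 at bit 0: 0x0018
cnt (2b) val=0 bits=0x0 at bit 5: 0x0018
tag (4b) val=11 bits=0xb at bit 7: 0x0598
mode (5b) val=20 bits=0x14 at bit 11: 0xa598
word = 0xa598 → little-endian bytes:
  [0]=0x98  [1]=0xa5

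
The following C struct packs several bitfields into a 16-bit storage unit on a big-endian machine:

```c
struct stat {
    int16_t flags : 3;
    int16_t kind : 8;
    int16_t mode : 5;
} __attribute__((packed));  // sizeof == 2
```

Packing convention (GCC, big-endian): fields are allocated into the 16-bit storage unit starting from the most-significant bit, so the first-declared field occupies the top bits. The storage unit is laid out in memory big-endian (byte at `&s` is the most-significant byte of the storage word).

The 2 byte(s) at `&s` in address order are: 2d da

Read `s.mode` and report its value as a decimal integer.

-6

[0]=0x2d [1]=0xda (big-endian) → word 0x2dda
flags [13+:3] = (word>>13) & 0x7 = 1
kind [5+:8] = (word>>5) & 0xff = 110
mode [0+:5] = (word>>0) & 0x1f = 26  ←
mode signed 5b, MSB=1: 26 - 32 = -6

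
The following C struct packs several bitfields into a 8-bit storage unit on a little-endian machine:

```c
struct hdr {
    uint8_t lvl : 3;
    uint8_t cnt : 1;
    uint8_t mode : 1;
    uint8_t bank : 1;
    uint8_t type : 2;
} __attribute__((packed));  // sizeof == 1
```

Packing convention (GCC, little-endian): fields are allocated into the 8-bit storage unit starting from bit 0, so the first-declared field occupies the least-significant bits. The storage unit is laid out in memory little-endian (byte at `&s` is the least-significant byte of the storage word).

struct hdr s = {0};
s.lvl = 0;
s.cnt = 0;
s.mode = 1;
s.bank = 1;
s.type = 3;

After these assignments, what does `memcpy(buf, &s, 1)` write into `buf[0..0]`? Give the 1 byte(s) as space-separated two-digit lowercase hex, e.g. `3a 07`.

f0

lvl (3b) val=0 bits=0x0 at bit 0: 0x00
cnt (1b) val=0 bits=0x0 at bit 3: 0x00
mode (1b) val=1 bits=0x1 at bit 4: 0x10
bank (1b) val=1 bits=0x1 at bit 5: 0x30
type (2b) val=3 bits=0x3 at bit 6: 0xf0
word = 0xf0 → little-endian bytes:
  [0]=0xf0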